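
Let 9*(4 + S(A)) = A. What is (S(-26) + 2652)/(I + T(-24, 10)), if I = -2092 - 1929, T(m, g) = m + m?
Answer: -23806/36621 ≈ -0.65006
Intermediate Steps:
S(A) = -4 + A/9
T(m, g) = 2*m
I = -4021
(S(-26) + 2652)/(I + T(-24, 10)) = ((-4 + (⅑)*(-26)) + 2652)/(-4021 + 2*(-24)) = ((-4 - 26/9) + 2652)/(-4021 - 48) = (-62/9 + 2652)/(-4069) = (23806/9)*(-1/4069) = -23806/36621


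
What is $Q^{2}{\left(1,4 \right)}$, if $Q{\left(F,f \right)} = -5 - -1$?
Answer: $16$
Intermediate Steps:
$Q{\left(F,f \right)} = -4$ ($Q{\left(F,f \right)} = -5 + 1 = -4$)
$Q^{2}{\left(1,4 \right)} = \left(-4\right)^{2} = 16$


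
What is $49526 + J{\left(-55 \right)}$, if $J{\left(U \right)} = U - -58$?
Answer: $49529$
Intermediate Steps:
$J{\left(U \right)} = 58 + U$ ($J{\left(U \right)} = U + 58 = 58 + U$)
$49526 + J{\left(-55 \right)} = 49526 + \left(58 - 55\right) = 49526 + 3 = 49529$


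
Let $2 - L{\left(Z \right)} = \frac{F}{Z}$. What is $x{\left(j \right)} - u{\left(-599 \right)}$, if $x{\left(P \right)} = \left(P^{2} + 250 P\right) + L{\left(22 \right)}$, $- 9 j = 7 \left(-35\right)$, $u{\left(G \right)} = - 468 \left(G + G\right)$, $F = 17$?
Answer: $- \frac{985653011}{1782} \approx -5.5312 \cdot 10^{5}$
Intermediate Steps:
$u{\left(G \right)} = - 936 G$ ($u{\left(G \right)} = - 468 \cdot 2 G = - 936 G$)
$L{\left(Z \right)} = 2 - \frac{17}{Z}$
$j = \frac{245}{9}$ ($j = - \frac{7 \left(-35\right)}{9} = \left(- \frac{1}{9}\right) \left(-245\right) = \frac{245}{9} \approx 27.222$)
$x{\left(P \right)} = \frac{27}{22} + P^{2} + 250 P$ ($x{\left(P \right)} = \left(P^{2} + 250 P\right) + \left(2 - \frac{17}{22}\right) = \left(P^{2} + 250 P\right) + \frac{27}{22} = \frac{27}{22} + P^{2} + 250 P$)
$x{\left(j \right)} - u{\left(-599 \right)} = \left(\frac{27}{22} + \left(\frac{245}{9}\right)^{2} + 250 \cdot \frac{245}{9}\right) - \left(-936\right) \left(-599\right) = \left(\frac{27}{22} + \frac{60025}{81} + \frac{61250}{9}\right) - 560664 = \frac{13450237}{1782} - 560664 = - \frac{985653011}{1782}$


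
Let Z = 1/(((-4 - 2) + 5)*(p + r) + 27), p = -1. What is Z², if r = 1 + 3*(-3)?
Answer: 1/1296 ≈ 0.00077160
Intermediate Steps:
r = -8 (r = 1 - 9 = -8)
Z = 1/36 (Z = 1/(((-4 - 2) + 5)*(-1 - 8) + 27) = 1/((-6 + 5)*(-9) + 27) = 1/(-1*(-9) + 27) = 1/(9 + 27) = 1/36 ≈ 0.027778)
Z² = (1/36)² = 1/1296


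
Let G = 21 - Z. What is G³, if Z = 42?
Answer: -9261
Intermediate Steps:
G = -21 (G = 21 - 1*42 = 21 - 42 = -21)
G³ = (-21)³ = -9261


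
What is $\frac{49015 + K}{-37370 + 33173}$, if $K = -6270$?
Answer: $- \frac{42745}{4197} \approx -10.185$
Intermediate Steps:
$\frac{49015 + K}{-37370 + 33173} = \frac{49015 - 6270}{-37370 + 33173} = \frac{42745}{-4197} = 42745 \left(- \frac{1}{4197}\right) = - \frac{42745}{4197}$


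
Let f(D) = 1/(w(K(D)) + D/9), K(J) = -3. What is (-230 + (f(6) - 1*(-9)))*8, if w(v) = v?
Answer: -12400/7 ≈ -1771.4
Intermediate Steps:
f(D) = 1/(-3 + D/9)
(-230 + (f(6) - 1*(-9)))*8 = (-230 + (9/(-27 + 6) - 1*(-9)))*8 = (-230 + (9/(-21) + 9))*8 = (-230 + (9*(-1/21) + 9))*8 = (-230 + (-3/7 + 9))*8 = (-230 + 60/7)*8 = -1550/7*8 = -12400/7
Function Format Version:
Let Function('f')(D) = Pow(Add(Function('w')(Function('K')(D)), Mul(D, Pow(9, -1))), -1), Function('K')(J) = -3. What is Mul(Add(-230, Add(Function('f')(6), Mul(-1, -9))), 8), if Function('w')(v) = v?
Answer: Rational(-12400, 7) ≈ -1771.4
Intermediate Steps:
Function('f')(D) = Pow(Add(-3, Mul(Rational(1, 9), D)), -1) (Function('f')(D) = Pow(Add(-3, Mul(D, Pow(9, -1))), -1) = Pow(Add(-3, Mul(D, Rational(1, 9))), -1) = Pow(Add(-3, Mul(Rational(1, 9), D)), -1))
Mul(Add(-230, Add(Function('f')(6), Mul(-1, -9))), 8) = Mul(Add(-230, Add(Mul(9, Pow(Add(-27, 6), -1)), Mul(-1, -9))), 8) = Mul(Add(-230, Add(Mul(9, Pow(-21, -1)), 9)), 8) = Mul(Add(-230, Add(Mul(9, Rational(-1, 21)), 9)), 8) = Mul(Add(-230, Add(Rational(-3, 7), 9)), 8) = Mul(Add(-230, Rational(60, 7)), 8) = Mul(Rational(-1550, 7), 8) = Rational(-12400, 7)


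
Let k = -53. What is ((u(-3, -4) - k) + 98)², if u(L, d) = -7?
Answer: 20736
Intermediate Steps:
((u(-3, -4) - k) + 98)² = ((-7 - 1*(-53)) + 98)² = ((-7 + 53) + 98)² = (46 + 98)² = 144² = 20736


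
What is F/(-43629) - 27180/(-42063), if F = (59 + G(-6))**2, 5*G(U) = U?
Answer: 8710920559/15293055225 ≈ 0.56960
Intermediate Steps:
G(U) = U/5
F = 83521/25 (F = (59 + (1/5)*(-6))**2 = (59 - 6/5)**2 = (289/5)**2 = 83521/25 ≈ 3340.8)
F/(-43629) - 27180/(-42063) = (83521/25)/(-43629) - 27180/(-42063) = (83521/25)*(-1/43629) - 27180*(-1/42063) = -83521/1090725 + 9060/14021 = 8710920559/15293055225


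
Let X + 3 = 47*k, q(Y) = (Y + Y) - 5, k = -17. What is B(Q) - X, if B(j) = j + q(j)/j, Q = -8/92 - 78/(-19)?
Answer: 619095779/767372 ≈ 806.77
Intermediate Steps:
q(Y) = -5 + 2*Y (q(Y) = 2*Y - 5 = -5 + 2*Y)
X = -802 (X = -3 + 47*(-17) = -3 - 799 = -802)
Q = 1756/437 (Q = -8*1/92 - 78*(-1/19) = -2/23 + 78/19 = 1756/437 ≈ 4.0183)
B(j) = j + (-5 + 2*j)/j
B(Q) - X = (2 + 1756/437 - 5/1756/437) - 1*(-802) = (2 + 1756/437 - 5*437/1756) + 802 = (2 + 1756/437 - 2185/1756) + 802 = 3663435/767372 + 802 = 619095779/767372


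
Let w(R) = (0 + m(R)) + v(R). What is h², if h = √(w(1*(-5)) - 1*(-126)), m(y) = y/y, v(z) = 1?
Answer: 128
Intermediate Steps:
m(y) = 1
w(R) = 2 (w(R) = (0 + 1) + 1 = 1 + 1 = 2)
h = 8*√2 (h = √(2 - 1*(-126)) = √(2 + 126) = √128 = 8*√2 ≈ 11.314)
h² = (8*√2)² = 128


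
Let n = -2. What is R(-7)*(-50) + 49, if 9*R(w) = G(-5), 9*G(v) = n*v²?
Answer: 6469/81 ≈ 79.864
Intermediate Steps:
G(v) = -2*v²/9 (G(v) = (-2*v²)/9 = -2*v²/9)
R(w) = -50/81 (R(w) = (-2/9*(-5)²)/9 = (-2/9*25)/9 = (⅑)*(-50/9) = -50/81)
R(-7)*(-50) + 49 = -50/81*(-50) + 49 = 2500/81 + 49 = 6469/81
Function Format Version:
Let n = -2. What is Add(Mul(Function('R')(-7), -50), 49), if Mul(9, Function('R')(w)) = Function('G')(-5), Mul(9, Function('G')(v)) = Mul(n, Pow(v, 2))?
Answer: Rational(6469, 81) ≈ 79.864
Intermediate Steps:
Function('G')(v) = Mul(Rational(-2, 9), Pow(v, 2)) (Function('G')(v) = Mul(Rational(1, 9), Mul(-2, Pow(v, 2))) = Mul(Rational(-2, 9), Pow(v, 2)))
Function('R')(w) = Rational(-50, 81) (Function('R')(w) = Mul(Rational(1, 9), Mul(Rational(-2, 9), Pow(-5, 2))) = Mul(Rational(1, 9), Mul(Rational(-2, 9), 25)) = Mul(Rational(1, 9), Rational(-50, 9)) = Rational(-50, 81))
Add(Mul(Function('R')(-7), -50), 49) = Add(Mul(Rational(-50, 81), -50), 49) = Add(Rational(2500, 81), 49) = Rational(6469, 81)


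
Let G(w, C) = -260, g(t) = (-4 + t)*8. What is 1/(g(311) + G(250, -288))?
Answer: 1/2196 ≈ 0.00045537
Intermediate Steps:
g(t) = -32 + 8*t
1/(g(311) + G(250, -288)) = 1/((-32 + 8*311) - 260) = 1/((-32 + 2488) - 260) = 1/(2456 - 260) = 1/2196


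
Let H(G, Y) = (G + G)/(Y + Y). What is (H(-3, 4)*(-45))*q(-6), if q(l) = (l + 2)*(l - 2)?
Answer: 1080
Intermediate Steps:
H(G, Y) = G/Y (H(G, Y) = (2*G)/((2*Y)) = (2*G)*(1/(2*Y)) = G/Y)
q(l) = (-2 + l)*(2 + l) (q(l) = (2 + l)*(-2 + l) = (-2 + l)*(2 + l))
(H(-3, 4)*(-45))*q(-6) = (-3/4*(-45))*(-4 + (-6)²) = (-3*¼*(-45))*(-4 + 36) = -¾*(-45)*32 = (135/4)*32 = 1080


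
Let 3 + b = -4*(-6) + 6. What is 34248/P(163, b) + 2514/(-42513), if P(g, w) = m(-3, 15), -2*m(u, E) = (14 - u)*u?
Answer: 323538026/240907 ≈ 1343.0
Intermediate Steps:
m(u, E) = -u*(14 - u)/2 (m(u, E) = -(14 - u)*u/2 = -u*(14 - u)/2)
b = 27 (b = -3 + (-4*(-6) + 6) = -3 + (24 + 6) = -3 + 30 = 27)
P(g, w) = 51/2 (P(g, w) = (½)*(-3)*(-14 - 3) = (½)*(-3)*(-17) = 51/2)
34248/P(163, b) + 2514/(-42513) = 34248/(51/2) + 2514/(-42513) = 34248*(2/51) + 2514*(-1/42513) = 22832/17 - 838/14171 = 323538026/240907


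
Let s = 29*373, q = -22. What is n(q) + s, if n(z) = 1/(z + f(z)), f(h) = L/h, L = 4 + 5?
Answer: 5332759/493 ≈ 10817.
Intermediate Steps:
L = 9
s = 10817
f(h) = 9/h
n(z) = 1/(z + 9/z)
n(q) + s = -22/(9 + (-22)**2) + 10817 = -22/(9 + 484) + 10817 = -22/493 + 10817 = 5332759/493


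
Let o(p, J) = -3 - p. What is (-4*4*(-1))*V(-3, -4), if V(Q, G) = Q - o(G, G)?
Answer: -64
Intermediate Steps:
V(Q, G) = 3 + G + Q (V(Q, G) = Q - (-3 - G) = Q + (3 + G) = 3 + G + Q)
(-4*4*(-1))*V(-3, -4) = (-4*4*(-1))*(3 - 4 - 3) = -16*(-1)*(-4) = 16*(-4) = -64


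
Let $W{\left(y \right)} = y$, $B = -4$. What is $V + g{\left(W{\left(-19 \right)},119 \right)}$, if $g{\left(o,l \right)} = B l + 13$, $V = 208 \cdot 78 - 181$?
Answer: $15580$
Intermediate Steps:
$V = 16043$ ($V = 16224 - 181 = 16043$)
$g{\left(o,l \right)} = 13 - 4 l$ ($g{\left(o,l \right)} = - 4 l + 13 = 13 - 4 l$)
$V + g{\left(W{\left(-19 \right)},119 \right)} = 16043 + \left(13 - 476\right) = 16043 - 463 = 15580$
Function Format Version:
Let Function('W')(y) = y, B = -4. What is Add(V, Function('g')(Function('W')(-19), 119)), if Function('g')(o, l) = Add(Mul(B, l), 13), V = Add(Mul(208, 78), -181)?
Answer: 15580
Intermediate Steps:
V = 16043 (V = Add(16224, -181) = 16043)
Function('g')(o, l) = Add(13, Mul(-4, l)) (Function('g')(o, l) = Add(Mul(-4, l), 13) = Add(13, Mul(-4, l)))
Add(V, Function('g')(Function('W')(-19), 119)) = Add(16043, Add(13, Mul(-4, 119))) = Add(16043, Add(13, -476)) = Add(16043, -463) = 15580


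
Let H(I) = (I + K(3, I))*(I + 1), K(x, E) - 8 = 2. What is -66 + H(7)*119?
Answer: 16118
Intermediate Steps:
K(x, E) = 10 (K(x, E) = 8 + 2 = 10)
H(I) = (1 + I)*(10 + I) (H(I) = (I + 10)*(I + 1) = (10 + I)*(1 + I) = (1 + I)*(10 + I))
-66 + H(7)*119 = -66 + (10 + 7**2 + 11*7)*119 = -66 + (10 + 49 + 77)*119 = -66 + 136*119 = -66 + 16184 = 16118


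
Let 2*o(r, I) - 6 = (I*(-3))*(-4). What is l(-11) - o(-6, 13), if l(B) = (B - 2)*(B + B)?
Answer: 205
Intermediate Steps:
o(r, I) = 3 + 6*I (o(r, I) = 3 + ((I*(-3))*(-4))/2 = 3 + (-3*I*(-4))/2 = 3 + (12*I)/2 = 3 + 6*I)
l(B) = 2*B*(-2 + B) (l(B) = (-2 + B)*(2*B) = 2*B*(-2 + B))
l(-11) - o(-6, 13) = 2*(-11)*(-2 - 11) - (3 + 6*13) = 2*(-11)*(-13) - (3 + 78) = 286 - 1*81 = 286 - 81 = 205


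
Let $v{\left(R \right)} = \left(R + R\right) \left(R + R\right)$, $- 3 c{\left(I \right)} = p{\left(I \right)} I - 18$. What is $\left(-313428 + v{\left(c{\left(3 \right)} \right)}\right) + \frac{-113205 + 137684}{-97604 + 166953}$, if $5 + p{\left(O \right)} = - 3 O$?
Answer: $- \frac{3089276499}{9907} \approx -3.1183 \cdot 10^{5}$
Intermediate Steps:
$p{\left(O \right)} = -5 - 3 O$
$c{\left(I \right)} = 6 - \frac{I \left(-5 - 3 I\right)}{3}$ ($c{\left(I \right)} = - \frac{\left(-5 - 3 I\right) I - 18}{3} = - \frac{I \left(-5 - 3 I\right) - 18}{3} = - \frac{-18 + I \left(-5 - 3 I\right)}{3} = 6 - \frac{I \left(-5 - 3 I\right)}{3}$)
$v{\left(R \right)} = 4 R^{2}$ ($v{\left(R \right)} = 2 R 2 R = 4 R^{2}$)
$\left(-313428 + v{\left(c{\left(3 \right)} \right)}\right) + \frac{-113205 + 137684}{-97604 + 166953} = \left(-313428 + 4 \left(6 + \frac{1}{3} \cdot 3 \left(5 + 3 \cdot 3\right)\right)^{2}\right) + \frac{-113205 + 137684}{-97604 + 166953} = \left(-313428 + 4 \left(6 + \frac{1}{3} \cdot 3 \left(5 + 9\right)\right)^{2}\right) + \frac{24479}{69349} = \left(-313428 + 4 \left(6 + \frac{1}{3} \cdot 3 \cdot 14\right)^{2}\right) + 24479 \cdot \frac{1}{69349} = \left(-313428 + 4 \left(6 + 14\right)^{2}\right) + \frac{3497}{9907} = \left(-313428 + 4 \cdot 20^{2}\right) + \frac{3497}{9907} = \left(-313428 + 4 \cdot 400\right) + \frac{3497}{9907} = \left(-313428 + 1600\right) + \frac{3497}{9907} = -311828 + \frac{3497}{9907} = - \frac{3089276499}{9907}$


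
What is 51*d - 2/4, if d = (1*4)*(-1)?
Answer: -409/2 ≈ -204.50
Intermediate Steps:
d = -4 (d = 4*(-1) = -4)
51*d - 2/4 = 51*(-4) - 2/4 = -204 - 2*¼ = -204 - ½ = -409/2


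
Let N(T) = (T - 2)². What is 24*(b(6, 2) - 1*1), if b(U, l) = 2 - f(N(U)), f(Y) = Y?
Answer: -360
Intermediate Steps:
N(T) = (-2 + T)²
b(U, l) = 2 - (-2 + U)²
24*(b(6, 2) - 1*1) = 24*((2 - (-2 + 6)²) - 1*1) = 24*((2 - 1*4²) - 1) = 24*((2 - 1*16) - 1) = 24*((2 - 16) - 1) = 24*(-14 - 1) = 24*(-15) = -360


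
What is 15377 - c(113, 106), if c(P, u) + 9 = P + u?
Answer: 15167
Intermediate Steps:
c(P, u) = -9 + P + u (c(P, u) = -9 + (P + u) = -9 + P + u)
15377 - c(113, 106) = 15377 - (-9 + 113 + 106) = 15377 - 1*210 = 15377 - 210 = 15167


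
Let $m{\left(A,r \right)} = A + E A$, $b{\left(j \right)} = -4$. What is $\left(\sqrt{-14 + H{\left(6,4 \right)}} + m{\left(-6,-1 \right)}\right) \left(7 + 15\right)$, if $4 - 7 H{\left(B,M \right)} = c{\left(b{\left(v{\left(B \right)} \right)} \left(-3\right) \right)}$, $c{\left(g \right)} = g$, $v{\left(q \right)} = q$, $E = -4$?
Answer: $396 + \frac{22 i \sqrt{742}}{7} \approx 396.0 + 85.61 i$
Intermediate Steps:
$H{\left(B,M \right)} = - \frac{8}{7}$ ($H{\left(B,M \right)} = \frac{4}{7} - \frac{\left(-4\right) \left(-3\right)}{7} = \frac{4}{7} - \frac{12}{7} = - \frac{8}{7}$)
$m{\left(A,r \right)} = - 3 A$ ($m{\left(A,r \right)} = A - 4 A = - 3 A$)
$\left(\sqrt{-14 + H{\left(6,4 \right)}} + m{\left(-6,-1 \right)}\right) \left(7 + 15\right) = \left(\sqrt{-14 - \frac{8}{7}} - -18\right) \left(7 + 15\right) = \left(\sqrt{- \frac{106}{7}} + 18\right) 22 = \left(\frac{i \sqrt{742}}{7} + 18\right) 22 = \left(18 + \frac{i \sqrt{742}}{7}\right) 22 = 396 + \frac{22 i \sqrt{742}}{7}$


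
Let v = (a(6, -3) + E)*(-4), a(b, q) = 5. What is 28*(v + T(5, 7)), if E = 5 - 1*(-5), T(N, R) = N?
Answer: -1540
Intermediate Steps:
E = 10 (E = 5 + 5 = 10)
v = -60 (v = (5 + 10)*(-4) = 15*(-4) = -60)
28*(v + T(5, 7)) = 28*(-60 + 5) = 28*(-55) = -1540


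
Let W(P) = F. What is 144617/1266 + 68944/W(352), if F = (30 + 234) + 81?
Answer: 45725323/145590 ≈ 314.07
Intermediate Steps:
F = 345 (F = 264 + 81 = 345)
W(P) = 345
144617/1266 + 68944/W(352) = 144617/1266 + 68944/345 = 45725323/145590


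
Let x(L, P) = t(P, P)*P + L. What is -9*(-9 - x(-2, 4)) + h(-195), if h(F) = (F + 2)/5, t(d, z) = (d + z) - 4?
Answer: 842/5 ≈ 168.40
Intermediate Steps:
t(d, z) = -4 + d + z
h(F) = ⅖ + F/5 (h(F) = (2 + F)/5 = ⅖ + F/5)
x(L, P) = L + P*(-4 + 2*P) (x(L, P) = (-4 + P + P)*P + L = (-4 + 2*P)*P + L = P*(-4 + 2*P) + L = L + P*(-4 + 2*P))
-9*(-9 - x(-2, 4)) + h(-195) = -9*(-9 - (-2 + 2*4*(-2 + 4))) + (⅖ + (⅕)*(-195)) = -9*(-9 - (-2 + 2*4*2)) + (⅖ - 39) = -9*(-9 - (-2 + 16)) - 193/5 = -9*(-9 - 1*14) - 193/5 = -9*(-9 - 14) - 193/5 = -9*(-23) - 193/5 = 207 - 193/5 = 842/5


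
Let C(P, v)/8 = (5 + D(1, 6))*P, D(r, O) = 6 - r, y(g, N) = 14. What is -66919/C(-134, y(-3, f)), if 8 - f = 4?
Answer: 66919/10720 ≈ 6.2424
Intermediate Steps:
f = 4 (f = 8 - 1*4 = 8 - 4 = 4)
C(P, v) = 80*P (C(P, v) = 8*((5 + (6 - 1*1))*P) = 8*((5 + (6 - 1))*P) = 8*((5 + 5)*P) = 8*(10*P) = 80*P)
-66919/C(-134, y(-3, f)) = -66919/(80*(-134)) = -66919/(-10720) = -66919*(-1/10720) = 66919/10720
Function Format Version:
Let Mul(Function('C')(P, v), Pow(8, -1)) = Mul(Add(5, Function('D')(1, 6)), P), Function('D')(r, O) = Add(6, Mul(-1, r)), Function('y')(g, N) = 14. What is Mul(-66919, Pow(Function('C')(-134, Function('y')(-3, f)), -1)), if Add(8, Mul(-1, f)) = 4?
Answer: Rational(66919, 10720) ≈ 6.2424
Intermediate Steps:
f = 4 (f = Add(8, Mul(-1, 4)) = Add(8, -4) = 4)
Function('C')(P, v) = Mul(80, P) (Function('C')(P, v) = Mul(8, Mul(Add(5, Add(6, Mul(-1, 1))), P)) = Mul(8, Mul(Add(5, Add(6, -1)), P)) = Mul(8, Mul(Add(5, 5), P)) = Mul(8, Mul(10, P)) = Mul(80, P))
Mul(-66919, Pow(Function('C')(-134, Function('y')(-3, f)), -1)) = Mul(-66919, Pow(Mul(80, -134), -1)) = Mul(-66919, Pow(-10720, -1)) = Mul(-66919, Rational(-1, 10720)) = Rational(66919, 10720)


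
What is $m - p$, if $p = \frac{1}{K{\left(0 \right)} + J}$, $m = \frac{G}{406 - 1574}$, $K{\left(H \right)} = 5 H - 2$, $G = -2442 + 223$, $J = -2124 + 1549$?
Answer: $\frac{1281531}{673936} \approx 1.9016$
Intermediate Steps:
$J = -575$
$G = -2219$
$K{\left(H \right)} = -2 + 5 H$
$m = \frac{2219}{1168}$ ($m = - \frac{2219}{406 - 1574} = - \frac{2219}{-1168} = \left(-2219\right) \left(- \frac{1}{1168}\right) = \frac{2219}{1168} \approx 1.8998$)
$p = - \frac{1}{577}$ ($p = \frac{1}{\left(-2 + 5 \cdot 0\right) - 575} = \frac{1}{\left(-2 + 0\right) - 575} = \frac{1}{-2 - 575} = \frac{1}{-577} = - \frac{1}{577} \approx -0.0017331$)
$m - p = \frac{2219}{1168} - - \frac{1}{577} = \frac{2219}{1168} + \frac{1}{577} = \frac{1281531}{673936}$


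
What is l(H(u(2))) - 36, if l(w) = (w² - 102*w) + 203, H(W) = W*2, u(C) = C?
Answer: -225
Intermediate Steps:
H(W) = 2*W
l(w) = 203 + w² - 102*w
l(H(u(2))) - 36 = (203 + (2*2)² - 204*2) - 36 = (203 + 4² - 102*4) - 36 = (203 + 16 - 408) - 36 = -189 - 36 = -225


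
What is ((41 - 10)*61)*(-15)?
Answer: -28365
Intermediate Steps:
((41 - 10)*61)*(-15) = (31*61)*(-15) = 1891*(-15) = -28365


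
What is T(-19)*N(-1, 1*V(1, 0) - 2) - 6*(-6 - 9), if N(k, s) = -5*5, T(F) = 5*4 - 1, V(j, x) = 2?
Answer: -385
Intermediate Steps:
T(F) = 19 (T(F) = 20 - 1 = 19)
N(k, s) = -25
T(-19)*N(-1, 1*V(1, 0) - 2) - 6*(-6 - 9) = 19*(-25) - 6*(-6 - 9) = -475 - 6*(-15) = -475 + 90 = -385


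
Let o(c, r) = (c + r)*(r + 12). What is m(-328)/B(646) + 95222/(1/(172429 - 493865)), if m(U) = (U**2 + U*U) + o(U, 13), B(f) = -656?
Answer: -20078703094845/656 ≈ -3.0608e+10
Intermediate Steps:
o(c, r) = (12 + r)*(c + r) (o(c, r) = (c + r)*(12 + r) = (12 + r)*(c + r))
m(U) = 325 + 2*U**2 + 25*U (m(U) = (U**2 + U*U) + (13**2 + 12*U + 12*13 + U*13) = (U**2 + U**2) + (169 + 12*U + 156 + 13*U) = 2*U**2 + (325 + 25*U) = 325 + 2*U**2 + 25*U)
m(-328)/B(646) + 95222/(1/(172429 - 493865)) = (325 + 2*(-328)**2 + 25*(-328))/(-656) + 95222/(1/(172429 - 493865)) = (325 + 2*107584 - 8200)*(-1/656) + 95222/(1/(-321436)) = (325 + 215168 - 8200)*(-1/656) + 95222/(-1/321436) = 207293*(-1/656) + 95222*(-321436) = -207293/656 - 30607778792 = -20078703094845/656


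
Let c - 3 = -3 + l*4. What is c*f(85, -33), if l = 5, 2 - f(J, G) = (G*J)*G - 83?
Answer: -1849600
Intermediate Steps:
f(J, G) = 85 - J*G² (f(J, G) = 2 - ((G*J)*G - 83) = 2 - (J*G² - 83) = 2 - (-83 + J*G²) = 2 + (83 - J*G²) = 85 - J*G²)
c = 20 (c = 3 + (-3 + 5*4) = 3 + (-3 + 20) = 3 + 17 = 20)
c*f(85, -33) = 20*(85 - 1*85*(-33)²) = 20*(85 - 1*85*1089) = 20*(85 - 92565) = 20*(-92480) = -1849600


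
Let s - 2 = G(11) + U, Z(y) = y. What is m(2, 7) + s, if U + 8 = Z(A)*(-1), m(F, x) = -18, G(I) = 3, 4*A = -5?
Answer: -79/4 ≈ -19.750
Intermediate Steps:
A = -5/4 (A = (¼)*(-5) = -5/4 ≈ -1.2500)
U = -27/4 (U = -8 - 5/4*(-1) = -8 + 5/4 = -27/4 ≈ -6.7500)
s = -7/4 (s = 2 + (3 - 27/4) = 2 - 15/4 = -7/4 ≈ -1.7500)
m(2, 7) + s = -18 - 7/4 = -79/4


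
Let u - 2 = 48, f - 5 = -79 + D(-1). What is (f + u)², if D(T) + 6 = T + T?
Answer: 1024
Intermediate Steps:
D(T) = -6 + 2*T (D(T) = -6 + (T + T) = -6 + 2*T)
f = -82 (f = 5 + (-79 + (-6 + 2*(-1))) = 5 + (-79 + (-6 - 2)) = 5 + (-79 - 8) = 5 - 87 = -82)
u = 50 (u = 2 + 48 = 50)
(f + u)² = (-82 + 50)² = (-32)² = 1024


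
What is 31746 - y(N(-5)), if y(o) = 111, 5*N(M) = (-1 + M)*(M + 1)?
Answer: 31635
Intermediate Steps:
N(M) = (1 + M)*(-1 + M)/5 (N(M) = ((-1 + M)*(M + 1))/5 = ((-1 + M)*(1 + M))/5 = ((1 + M)*(-1 + M))/5 = (1 + M)*(-1 + M)/5)
31746 - y(N(-5)) = 31746 - 1*111 = 31746 - 111 = 31635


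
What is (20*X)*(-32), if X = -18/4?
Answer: 2880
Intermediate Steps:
X = -9/2 (X = -18*¼ = -9/2 ≈ -4.5000)
(20*X)*(-32) = (20*(-9/2))*(-32) = -90*(-32) = 2880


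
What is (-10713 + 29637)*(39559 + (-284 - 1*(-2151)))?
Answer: 783945624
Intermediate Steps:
(-10713 + 29637)*(39559 + (-284 - 1*(-2151))) = 18924*(39559 + (-284 + 2151)) = 18924*(39559 + 1867) = 18924*41426 = 783945624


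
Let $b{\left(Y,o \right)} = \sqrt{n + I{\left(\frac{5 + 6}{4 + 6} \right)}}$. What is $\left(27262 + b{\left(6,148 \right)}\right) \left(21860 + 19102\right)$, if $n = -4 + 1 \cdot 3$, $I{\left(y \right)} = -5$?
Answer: $1116706044 + 40962 i \sqrt{6} \approx 1.1167 \cdot 10^{9} + 1.0034 \cdot 10^{5} i$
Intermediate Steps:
$n = -1$ ($n = -4 + 3 = -1$)
$b{\left(Y,o \right)} = i \sqrt{6}$ ($b{\left(Y,o \right)} = \sqrt{-1 - 5} = \sqrt{-6} = i \sqrt{6}$)
$\left(27262 + b{\left(6,148 \right)}\right) \left(21860 + 19102\right) = \left(27262 + i \sqrt{6}\right) \left(21860 + 19102\right) = \left(27262 + i \sqrt{6}\right) 40962 = 1116706044 + 40962 i \sqrt{6}$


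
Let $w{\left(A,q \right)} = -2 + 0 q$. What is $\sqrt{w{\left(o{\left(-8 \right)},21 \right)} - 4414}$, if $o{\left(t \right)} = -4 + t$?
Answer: $8 i \sqrt{69} \approx 66.453 i$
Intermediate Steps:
$w{\left(A,q \right)} = -2$ ($w{\left(A,q \right)} = -2 + 0 = -2$)
$\sqrt{w{\left(o{\left(-8 \right)},21 \right)} - 4414} = \sqrt{-2 - 4414} = \sqrt{-4416} = 8 i \sqrt{69}$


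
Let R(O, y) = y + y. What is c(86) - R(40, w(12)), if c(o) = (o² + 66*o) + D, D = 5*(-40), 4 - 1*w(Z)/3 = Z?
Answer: 12920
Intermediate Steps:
w(Z) = 12 - 3*Z
D = -200
R(O, y) = 2*y
c(o) = -200 + o² + 66*o (c(o) = (o² + 66*o) - 200 = -200 + o² + 66*o)
c(86) - R(40, w(12)) = (-200 + 86² + 66*86) - 2*(12 - 3*12) = (-200 + 7396 + 5676) - 2*(12 - 36) = 12872 - 2*(-24) = 12872 - 1*(-48) = 12872 + 48 = 12920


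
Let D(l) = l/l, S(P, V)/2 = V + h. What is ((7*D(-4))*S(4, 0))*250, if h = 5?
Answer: 17500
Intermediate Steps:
S(P, V) = 10 + 2*V (S(P, V) = 2*(V + 5) = 2*(5 + V) = 10 + 2*V)
D(l) = 1
((7*D(-4))*S(4, 0))*250 = ((7*1)*(10 + 2*0))*250 = (7*(10 + 0))*250 = (7*10)*250 = 70*250 = 17500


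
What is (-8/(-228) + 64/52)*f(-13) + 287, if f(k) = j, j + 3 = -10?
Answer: 15421/57 ≈ 270.54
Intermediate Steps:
j = -13 (j = -3 - 10 = -13)
f(k) = -13
(-8/(-228) + 64/52)*f(-13) + 287 = (-8/(-228) + 64/52)*(-13) + 287 = (-8*(-1/228) + 64*(1/52))*(-13) + 287 = (2/57 + 16/13)*(-13) + 287 = (938/741)*(-13) + 287 = -938/57 + 287 = 15421/57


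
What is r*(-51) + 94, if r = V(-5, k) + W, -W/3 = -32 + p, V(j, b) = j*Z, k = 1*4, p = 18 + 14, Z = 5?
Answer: 1369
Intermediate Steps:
p = 32
k = 4
V(j, b) = 5*j (V(j, b) = j*5 = 5*j)
W = 0 (W = -3*(-32 + 32) = -3*0 = 0)
r = -25 (r = 5*(-5) + 0 = -25 + 0 = -25)
r*(-51) + 94 = -25*(-51) + 94 = 1275 + 94 = 1369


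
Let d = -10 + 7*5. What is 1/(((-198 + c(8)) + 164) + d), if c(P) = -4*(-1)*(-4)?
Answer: -1/25 ≈ -0.040000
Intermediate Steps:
c(P) = -16 (c(P) = 4*(-4) = -16)
d = 25 (d = -10 + 35 = 25)
1/(((-198 + c(8)) + 164) + d) = 1/(((-198 - 16) + 164) + 25) = 1/((-214 + 164) + 25) = 1/(-50 + 25) = 1/(-25) = -1/25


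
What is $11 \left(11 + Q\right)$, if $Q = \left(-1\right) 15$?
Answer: $-44$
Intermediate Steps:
$Q = -15$
$11 \left(11 + Q\right) = 11 \left(11 - 15\right) = 11 \left(-4\right) = -44$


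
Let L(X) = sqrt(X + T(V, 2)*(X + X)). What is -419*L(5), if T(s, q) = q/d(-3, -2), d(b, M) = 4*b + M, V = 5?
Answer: -2095*sqrt(7)/7 ≈ -791.84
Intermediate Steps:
d(b, M) = M + 4*b
T(s, q) = -q/14 (T(s, q) = q/(-2 + 4*(-3)) = q/(-2 - 12) = q/(-14) = q*(-1/14) = -q/14)
L(X) = sqrt(35)*sqrt(X)/7 (L(X) = sqrt(X + (-1/14*2)*(X + X)) = sqrt(X - 2*X/7) = sqrt(5*X/7) = sqrt(35)*sqrt(X)/7)
-419*L(5) = -419*sqrt(35)*sqrt(5)/7 = -2095*sqrt(7)/7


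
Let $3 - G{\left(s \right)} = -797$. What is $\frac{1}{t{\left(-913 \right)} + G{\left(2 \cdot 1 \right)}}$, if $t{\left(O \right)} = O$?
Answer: $- \frac{1}{113} \approx -0.0088496$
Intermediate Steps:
$G{\left(s \right)} = 800$ ($G{\left(s \right)} = 3 - -797 = 3 + 797 = 800$)
$\frac{1}{t{\left(-913 \right)} + G{\left(2 \cdot 1 \right)}} = \frac{1}{-913 + 800} = \frac{1}{-113} = - \frac{1}{113}$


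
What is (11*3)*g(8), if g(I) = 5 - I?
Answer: -99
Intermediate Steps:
(11*3)*g(8) = (11*3)*(5 - 1*8) = 33*(5 - 8) = 33*(-3) = -99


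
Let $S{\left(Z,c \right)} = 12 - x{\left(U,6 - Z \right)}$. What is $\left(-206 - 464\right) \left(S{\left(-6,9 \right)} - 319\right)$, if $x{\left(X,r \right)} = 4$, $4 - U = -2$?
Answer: $208370$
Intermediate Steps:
$U = 6$ ($U = 4 - -2 = 4 + 2 = 6$)
$S{\left(Z,c \right)} = 8$ ($S{\left(Z,c \right)} = 12 - 4 = 8$)
$\left(-206 - 464\right) \left(S{\left(-6,9 \right)} - 319\right) = \left(-206 - 464\right) \left(8 - 319\right) = \left(-670\right) \left(-311\right) = 208370$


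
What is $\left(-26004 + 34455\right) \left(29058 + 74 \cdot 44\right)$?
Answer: $273085614$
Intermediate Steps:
$\left(-26004 + 34455\right) \left(29058 + 74 \cdot 44\right) = 8451 \left(29058 + 3256\right) = 8451 \cdot 32314 = 273085614$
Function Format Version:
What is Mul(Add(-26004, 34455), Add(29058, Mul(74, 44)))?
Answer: 273085614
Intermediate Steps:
Mul(Add(-26004, 34455), Add(29058, Mul(74, 44))) = Mul(8451, Add(29058, 3256)) = Mul(8451, 32314) = 273085614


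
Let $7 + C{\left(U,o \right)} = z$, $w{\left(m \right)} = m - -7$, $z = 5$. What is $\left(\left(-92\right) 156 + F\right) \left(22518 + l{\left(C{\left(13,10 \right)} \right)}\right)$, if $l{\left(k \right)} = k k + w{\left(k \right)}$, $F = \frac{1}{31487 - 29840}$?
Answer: $- \frac{59165270729}{183} \approx -3.2331 \cdot 10^{8}$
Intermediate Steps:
$w{\left(m \right)} = 7 + m$ ($w{\left(m \right)} = m + 7 = 7 + m$)
$F = \frac{1}{1647} \approx 0.00060716$
$C{\left(U,o \right)} = -2$ ($C{\left(U,o \right)} = -7 + 5 = -2$)
$l{\left(k \right)} = 7 + k + k^{2}$ ($l{\left(k \right)} = k k + \left(7 + k\right) = k^{2} + \left(7 + k\right) = 7 + k + k^{2}$)
$\left(\left(-92\right) 156 + F\right) \left(22518 + l{\left(C{\left(13,10 \right)} \right)}\right) = \left(\left(-92\right) 156 + \frac{1}{1647}\right) \left(22518 + \left(7 - 2 + \left(-2\right)^{2}\right)\right) = \left(-14352 + \frac{1}{1647}\right) \left(22518 + \left(7 - 2 + 4\right)\right) = - \frac{23637743 \left(22518 + 9\right)}{1647} = \left(- \frac{23637743}{1647}\right) 22527 = - \frac{59165270729}{183}$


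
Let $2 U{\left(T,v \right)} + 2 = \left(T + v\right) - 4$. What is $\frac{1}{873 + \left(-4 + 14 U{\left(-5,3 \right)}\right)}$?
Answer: $\frac{1}{813} \approx 0.00123$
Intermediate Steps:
$U{\left(T,v \right)} = -3 + \frac{T}{2} + \frac{v}{2}$ ($U{\left(T,v \right)} = -1 + \frac{\left(T + v\right) - 4}{2} = -1 + \frac{-4 + T + v}{2} = -1 + \left(-2 + \frac{T}{2} + \frac{v}{2}\right) = -3 + \frac{T}{2} + \frac{v}{2}$)
$\frac{1}{873 + \left(-4 + 14 U{\left(-5,3 \right)}\right)} = \frac{1}{873 + \left(-4 + 14 \left(-3 + \frac{1}{2} \left(-5\right) + \frac{1}{2} \cdot 3\right)\right)} = \frac{1}{873 + \left(-4 + 14 \left(-3 - \frac{5}{2} + \frac{3}{2}\right)\right)} = \frac{1}{873 + \left(-4 + 14 \left(-4\right)\right)} = \frac{1}{873 - 60} = \frac{1}{813}$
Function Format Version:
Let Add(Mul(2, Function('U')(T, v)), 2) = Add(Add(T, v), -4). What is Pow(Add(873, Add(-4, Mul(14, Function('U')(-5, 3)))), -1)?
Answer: Rational(1, 813) ≈ 0.0012300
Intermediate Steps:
Function('U')(T, v) = Add(-3, Mul(Rational(1, 2), T), Mul(Rational(1, 2), v)) (Function('U')(T, v) = Add(-1, Mul(Rational(1, 2), Add(Add(T, v), -4))) = Add(-1, Mul(Rational(1, 2), Add(-4, T, v))) = Add(-1, Add(-2, Mul(Rational(1, 2), T), Mul(Rational(1, 2), v))) = Add(-3, Mul(Rational(1, 2), T), Mul(Rational(1, 2), v)))
Pow(Add(873, Add(-4, Mul(14, Function('U')(-5, 3)))), -1) = Pow(Add(873, Add(-4, Mul(14, Add(-3, Mul(Rational(1, 2), -5), Mul(Rational(1, 2), 3))))), -1) = Pow(Add(873, Add(-4, Mul(14, Add(-3, Rational(-5, 2), Rational(3, 2))))), -1) = Pow(Add(873, Add(-4, Mul(14, -4))), -1) = Pow(Add(873, Add(-4, -56)), -1) = Pow(Add(873, -60), -1) = Pow(813, -1) = Rational(1, 813)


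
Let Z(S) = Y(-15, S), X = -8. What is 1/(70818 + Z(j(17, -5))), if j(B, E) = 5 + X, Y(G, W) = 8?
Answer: 1/70826 ≈ 1.4119e-5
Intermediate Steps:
j(B, E) = -3 (j(B, E) = 5 - 8 = -3)
Z(S) = 8
1/(70818 + Z(j(17, -5))) = 1/(70818 + 8) = 1/70826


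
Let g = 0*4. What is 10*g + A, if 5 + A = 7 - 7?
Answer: -5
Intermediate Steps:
A = -5 (A = -5 + (7 - 7) = -5 + 0 = -5)
g = 0
10*g + A = 10*0 - 5 = 0 - 5 = -5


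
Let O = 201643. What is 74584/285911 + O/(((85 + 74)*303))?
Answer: 61245185141/13774334247 ≈ 4.4463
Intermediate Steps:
74584/285911 + O/(((85 + 74)*303)) = 74584/285911 + 201643/(((85 + 74)*303)) = 74584*(1/285911) + 201643/((159*303)) = 74584/285911 + 201643/48177 = 61245185141/13774334247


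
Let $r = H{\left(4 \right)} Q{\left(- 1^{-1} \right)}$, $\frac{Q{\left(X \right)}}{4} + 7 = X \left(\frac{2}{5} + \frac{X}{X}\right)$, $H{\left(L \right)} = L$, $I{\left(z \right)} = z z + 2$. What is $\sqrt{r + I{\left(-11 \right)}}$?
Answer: $\frac{i \sqrt{285}}{5} \approx 3.3764 i$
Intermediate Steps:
$I{\left(z \right)} = 2 + z^{2}$ ($I{\left(z \right)} = z^{2} + 2 = 2 + z^{2}$)
$Q{\left(X \right)} = -28 + \frac{28 X}{5}$ ($Q{\left(X \right)} = -28 + 4 X \left(\frac{2}{5} + \frac{X}{X}\right) = -28 + 4 X \left(2 \cdot \frac{1}{5} + 1\right) = -28 + 4 X \left(\frac{2}{5} + 1\right) = -28 + 4 X \frac{7}{5} = -28 + 4 \frac{7 X}{5} = -28 + \frac{28 X}{5}$)
$r = - \frac{672}{5}$ ($r = 4 \left(-28 + \frac{28 \left(- 1^{-1}\right)}{5}\right) = 4 \left(-28 + \frac{28 \left(\left(-1\right) 1\right)}{5}\right) = 4 \left(-28 + \frac{28}{5} \left(-1\right)\right) = 4 \left(-28 - \frac{28}{5}\right) = 4 \left(- \frac{168}{5}\right) = - \frac{672}{5} \approx -134.4$)
$\sqrt{r + I{\left(-11 \right)}} = \sqrt{- \frac{672}{5} + \left(2 + \left(-11\right)^{2}\right)} = \sqrt{- \frac{672}{5} + \left(2 + 121\right)} = \sqrt{- \frac{672}{5} + 123} = \sqrt{- \frac{57}{5}} = \frac{i \sqrt{285}}{5}$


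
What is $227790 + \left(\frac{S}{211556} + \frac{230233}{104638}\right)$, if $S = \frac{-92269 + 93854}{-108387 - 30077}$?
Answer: $\frac{349108565530181897361}{1532574711072896} \approx 2.2779 \cdot 10^{5}$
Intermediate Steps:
$S = - \frac{1585}{138464}$ ($S = \frac{1585}{-138464} = 1585 \left(- \frac{1}{138464}\right) = - \frac{1585}{138464} \approx -0.011447$)
$227790 + \left(\frac{S}{211556} + \frac{230233}{104638}\right) = 227790 + \left(- \frac{1585}{138464 \cdot 211556} + \frac{230233}{104638}\right) = 227790 + \left(\left(- \frac{1585}{138464}\right) \frac{1}{211556} + 230233 \cdot \frac{1}{104638}\right) = 227790 + \left(- \frac{1585}{29292889984} + \frac{230233}{104638}\right) = 227790 + \frac{3372094886917521}{1532574711072896} = \frac{349108565530181897361}{1532574711072896}$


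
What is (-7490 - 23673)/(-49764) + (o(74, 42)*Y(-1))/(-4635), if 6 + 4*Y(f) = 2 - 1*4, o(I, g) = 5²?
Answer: 890477/1397916 ≈ 0.63700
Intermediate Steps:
o(I, g) = 25
Y(f) = -2 (Y(f) = -3/2 + (2 - 1*4)/4 = -3/2 + (2 - 4)/4 = -3/2 + (¼)*(-2) = -3/2 - ½ = -2)
(-7490 - 23673)/(-49764) + (o(74, 42)*Y(-1))/(-4635) = (-7490 - 23673)/(-49764) + (25*(-2))/(-4635) = -31163*(-1/49764) - 50*(-1/4635) = 2833/4524 + 10/927 = 890477/1397916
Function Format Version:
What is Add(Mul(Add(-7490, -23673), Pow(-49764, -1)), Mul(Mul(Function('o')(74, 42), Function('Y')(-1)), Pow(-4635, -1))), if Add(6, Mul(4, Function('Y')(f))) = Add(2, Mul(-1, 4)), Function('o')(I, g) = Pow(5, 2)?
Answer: Rational(890477, 1397916) ≈ 0.63700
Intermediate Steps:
Function('o')(I, g) = 25
Function('Y')(f) = -2 (Function('Y')(f) = Add(Rational(-3, 2), Mul(Rational(1, 4), Add(2, Mul(-1, 4)))) = Add(Rational(-3, 2), Mul(Rational(1, 4), Add(2, -4))) = Add(Rational(-3, 2), Mul(Rational(1, 4), -2)) = Add(Rational(-3, 2), Rational(-1, 2)) = -2)
Add(Mul(Add(-7490, -23673), Pow(-49764, -1)), Mul(Mul(Function('o')(74, 42), Function('Y')(-1)), Pow(-4635, -1))) = Add(Mul(Add(-7490, -23673), Pow(-49764, -1)), Mul(Mul(25, -2), Pow(-4635, -1))) = Add(Mul(-31163, Rational(-1, 49764)), Mul(-50, Rational(-1, 4635))) = Add(Rational(2833, 4524), Rational(10, 927)) = Rational(890477, 1397916)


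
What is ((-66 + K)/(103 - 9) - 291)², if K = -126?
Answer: 189695529/2209 ≈ 85874.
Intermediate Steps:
((-66 + K)/(103 - 9) - 291)² = ((-66 - 126)/(103 - 9) - 291)² = (-192/94 - 291)² = (-192*1/94 - 291)² = (-96/47 - 291)² = (-13773/47)² = 189695529/2209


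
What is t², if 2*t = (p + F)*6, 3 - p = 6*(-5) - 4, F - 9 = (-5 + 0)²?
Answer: 45369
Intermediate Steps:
F = 34 (F = 9 + (-5 + 0)² = 9 + (-5)² = 9 + 25 = 34)
p = 37 (p = 3 - (6*(-5) - 4) = 3 - (-30 - 4) = 3 - 1*(-34) = 3 + 34 = 37)
t = 213 (t = ((37 + 34)*6)/2 = (71*6)/2 = (½)*426 = 213)
t² = 213² = 45369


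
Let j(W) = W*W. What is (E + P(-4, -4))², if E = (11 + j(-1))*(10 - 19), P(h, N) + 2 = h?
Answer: 12996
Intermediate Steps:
j(W) = W²
P(h, N) = -2 + h
E = -108 (E = (11 + (-1)²)*(10 - 19) = (11 + 1)*(-9) = 12*(-9) = -108)
(E + P(-4, -4))² = (-108 + (-2 - 4))² = (-108 - 6)² = (-114)² = 12996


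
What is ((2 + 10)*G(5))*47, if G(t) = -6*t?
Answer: -16920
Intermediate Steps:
((2 + 10)*G(5))*47 = ((2 + 10)*(-6*5))*47 = (12*(-30))*47 = -360*47 = -16920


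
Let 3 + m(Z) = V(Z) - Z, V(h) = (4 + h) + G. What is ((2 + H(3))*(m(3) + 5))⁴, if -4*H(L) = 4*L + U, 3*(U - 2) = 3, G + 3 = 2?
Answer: 1500625/256 ≈ 5861.8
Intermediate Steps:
G = -1 (G = -3 + 2 = -1)
V(h) = 3 + h (V(h) = (4 + h) - 1 = 3 + h)
U = 3 (U = 2 + (⅓)*3 = 2 + 1 = 3)
m(Z) = 0 (m(Z) = -3 + ((3 + Z) - Z) = -3 + 3 = 0)
H(L) = -¾ - L (H(L) = -(4*L + 3)/4 = -(3 + 4*L)/4 = -¾ - L)
((2 + H(3))*(m(3) + 5))⁴ = ((2 + (-¾ - 1*3))*(0 + 5))⁴ = ((2 + (-¾ - 3))*5)⁴ = ((2 - 15/4)*5)⁴ = (-7/4*5)⁴ = (-35/4)⁴ = 1500625/256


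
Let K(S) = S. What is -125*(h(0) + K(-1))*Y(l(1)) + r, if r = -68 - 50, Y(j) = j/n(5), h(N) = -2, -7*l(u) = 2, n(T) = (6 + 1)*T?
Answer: -5932/49 ≈ -121.06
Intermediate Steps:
n(T) = 7*T
l(u) = -2/7 (l(u) = -⅐*2 = -2/7)
Y(j) = j/35 (Y(j) = j/((7*5)) = j/35)
r = -118
-125*(h(0) + K(-1))*Y(l(1)) + r = -125*(-2 - 1)*(1/35)*(-2/7) - 118 = -(-375)*(-2)/245 - 118 = -125*6/245 - 118 = -150/49 - 118 = -5932/49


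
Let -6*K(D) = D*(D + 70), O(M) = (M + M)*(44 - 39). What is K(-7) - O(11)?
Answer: -73/2 ≈ -36.500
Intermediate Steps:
O(M) = 10*M (O(M) = (2*M)*5 = 10*M)
K(D) = -D*(70 + D)/6 (K(D) = -D*(D + 70)/6 = -D*(70 + D)/6)
K(-7) - O(11) = -⅙*(-7)*(70 - 7) - 10*11 = -⅙*(-7)*63 - 1*110 = 147/2 - 110 = -73/2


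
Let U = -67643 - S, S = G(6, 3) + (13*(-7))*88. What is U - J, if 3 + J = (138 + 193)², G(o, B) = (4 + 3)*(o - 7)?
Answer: -169186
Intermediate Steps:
G(o, B) = -49 + 7*o (G(o, B) = 7*(-7 + o) = -49 + 7*o)
J = 109558 (J = -3 + (138 + 193)² = -3 + 331² = -3 + 109561 = 109558)
S = -8015 (S = (-49 + 7*6) + (13*(-7))*88 = (-49 + 42) - 91*88 = -7 - 8008 = -8015)
U = -59628 (U = -67643 - 1*(-8015) = -67643 + 8015 = -59628)
U - J = -59628 - 1*109558 = -59628 - 109558 = -169186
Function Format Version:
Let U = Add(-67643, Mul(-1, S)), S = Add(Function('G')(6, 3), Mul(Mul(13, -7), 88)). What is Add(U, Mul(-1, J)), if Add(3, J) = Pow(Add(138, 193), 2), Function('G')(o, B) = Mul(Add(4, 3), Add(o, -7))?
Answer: -169186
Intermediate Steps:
Function('G')(o, B) = Add(-49, Mul(7, o)) (Function('G')(o, B) = Mul(7, Add(-7, o)) = Add(-49, Mul(7, o)))
J = 109558 (J = Add(-3, Pow(Add(138, 193), 2)) = Add(-3, Pow(331, 2)) = Add(-3, 109561) = 109558)
S = -8015 (S = Add(Add(-49, Mul(7, 6)), Mul(Mul(13, -7), 88)) = Add(Add(-49, 42), Mul(-91, 88)) = Add(-7, -8008) = -8015)
U = -59628 (U = Add(-67643, Mul(-1, -8015)) = Add(-67643, 8015) = -59628)
Add(U, Mul(-1, J)) = Add(-59628, Mul(-1, 109558)) = Add(-59628, -109558) = -169186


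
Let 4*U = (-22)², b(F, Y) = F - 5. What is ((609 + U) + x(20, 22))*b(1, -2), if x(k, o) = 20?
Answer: -3000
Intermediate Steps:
b(F, Y) = -5 + F
U = 121 (U = (¼)*(-22)² = (¼)*484 = 121)
((609 + U) + x(20, 22))*b(1, -2) = ((609 + 121) + 20)*(-5 + 1) = (730 + 20)*(-4) = 750*(-4) = -3000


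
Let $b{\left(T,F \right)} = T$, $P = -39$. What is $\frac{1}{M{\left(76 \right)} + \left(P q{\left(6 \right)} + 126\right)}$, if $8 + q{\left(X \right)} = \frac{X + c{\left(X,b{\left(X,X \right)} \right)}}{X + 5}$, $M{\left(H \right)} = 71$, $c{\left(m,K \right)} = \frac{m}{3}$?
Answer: $\frac{11}{5287} \approx 0.0020806$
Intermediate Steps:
$c{\left(m,K \right)} = \frac{m}{3}$ ($c{\left(m,K \right)} = m \frac{1}{3} = \frac{m}{3}$)
$q{\left(X \right)} = -8 + \frac{4 X}{3 \left(5 + X\right)}$ ($q{\left(X \right)} = -8 + \frac{X + \frac{X}{3}}{X + 5} = -8 + \frac{\frac{4}{3} X}{5 + X} = -8 + \frac{4 X}{3 \left(5 + X\right)}$)
$\frac{1}{M{\left(76 \right)} + \left(P q{\left(6 \right)} + 126\right)} = \frac{1}{71 - \left(-126 + 39 \frac{20 \left(-6 - 6\right)}{3 \left(5 + 6\right)}\right)} = \frac{1}{71 - \left(-126 + 39 \frac{20 \left(-6 - 6\right)}{3 \cdot 11}\right)} = \frac{1}{71 - \left(-126 + 39 \cdot \frac{20}{3} \cdot \frac{1}{11} \left(-12\right)\right)} = \frac{1}{71 + \left(\left(-39\right) \left(- \frac{80}{11}\right) + 126\right)} = \frac{1}{71 + \left(\frac{3120}{11} + 126\right)} = \frac{1}{71 + \frac{4506}{11}} = \frac{1}{\frac{5287}{11}} = \frac{11}{5287}$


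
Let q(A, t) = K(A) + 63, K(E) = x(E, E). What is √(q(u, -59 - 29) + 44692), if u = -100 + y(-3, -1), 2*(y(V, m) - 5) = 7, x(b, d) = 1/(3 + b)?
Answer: √1402129041/177 ≈ 211.55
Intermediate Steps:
y(V, m) = 17/2 (y(V, m) = 5 + (½)*7 = 5 + 7/2 = 17/2)
K(E) = 1/(3 + E)
u = -183/2 (u = -100 + 17/2 = -183/2 ≈ -91.500)
q(A, t) = 63 + 1/(3 + A) (q(A, t) = 1/(3 + A) + 63 = 63 + 1/(3 + A))
√(q(u, -59 - 29) + 44692) = √((190 + 63*(-183/2))/(3 - 183/2) + 44692) = √((190 - 11529/2)/(-177/2) + 44692) = √(-2/177*(-11149/2) + 44692) = √(11149/177 + 44692) = √(7921633/177) = √1402129041/177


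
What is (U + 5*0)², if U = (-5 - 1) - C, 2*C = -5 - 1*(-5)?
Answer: 36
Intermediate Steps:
C = 0 (C = (-5 - 1*(-5))/2 = (-5 + 5)/2 = (½)*0 = 0)
U = -6 (U = (-5 - 1) - 1*0 = -6 + 0 = -6)
(U + 5*0)² = (-6 + 5*0)² = (-6 + 0)² = (-6)² = 36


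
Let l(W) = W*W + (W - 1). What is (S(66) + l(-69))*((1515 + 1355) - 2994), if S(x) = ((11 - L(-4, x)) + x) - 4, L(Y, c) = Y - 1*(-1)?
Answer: -591108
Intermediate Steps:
L(Y, c) = 1 + Y (L(Y, c) = Y + 1 = 1 + Y)
S(x) = 10 + x (S(x) = ((11 - (1 - 4)) + x) - 4 = ((11 - 1*(-3)) + x) - 4 = ((11 + 3) + x) - 4 = (14 + x) - 4 = 10 + x)
l(W) = -1 + W + W**2 (l(W) = W**2 + (-1 + W) = -1 + W + W**2)
(S(66) + l(-69))*((1515 + 1355) - 2994) = ((10 + 66) + (-1 - 69 + (-69)**2))*((1515 + 1355) - 2994) = (76 + (-1 - 69 + 4761))*(2870 - 2994) = (76 + 4691)*(-124) = 4767*(-124) = -591108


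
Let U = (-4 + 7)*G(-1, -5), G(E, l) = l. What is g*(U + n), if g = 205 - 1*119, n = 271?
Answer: 22016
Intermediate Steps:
g = 86 (g = 205 - 119 = 86)
U = -15 (U = (-4 + 7)*(-5) = 3*(-5) = -15)
g*(U + n) = 86*(-15 + 271) = 86*256 = 22016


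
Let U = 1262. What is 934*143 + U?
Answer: 134824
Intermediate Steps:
934*143 + U = 934*143 + 1262 = 133562 + 1262 = 134824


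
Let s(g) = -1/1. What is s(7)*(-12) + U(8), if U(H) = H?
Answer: 20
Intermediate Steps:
s(g) = -1 (s(g) = -1*1 = -1)
s(7)*(-12) + U(8) = -1*(-12) + 8 = 12 + 8 = 20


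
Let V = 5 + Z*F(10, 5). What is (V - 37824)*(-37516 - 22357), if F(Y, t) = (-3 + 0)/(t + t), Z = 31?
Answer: 22648938059/10 ≈ 2.2649e+9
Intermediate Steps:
F(Y, t) = -3/(2*t) (F(Y, t) = -3*1/(2*t) = -3/(2*t))
V = -43/10 (V = 5 + 31*(-3/2/5) = 5 + 31*(-3/2*⅕) = 5 + 31*(-3/10) = 5 - 93/10 = -43/10 ≈ -4.3000)
(V - 37824)*(-37516 - 22357) = (-43/10 - 37824)*(-37516 - 22357) = -378283/10*(-59873) = 22648938059/10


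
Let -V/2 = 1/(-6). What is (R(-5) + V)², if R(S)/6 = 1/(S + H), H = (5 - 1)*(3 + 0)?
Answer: 625/441 ≈ 1.4172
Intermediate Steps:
H = 12 (H = 4*3 = 12)
V = ⅓ (V = -2/(-6) = -2*(-⅙) = ⅓ ≈ 0.33333)
R(S) = 6/(12 + S) (R(S) = 6/(S + 12) = 6/(12 + S))
(R(-5) + V)² = (6/(12 - 5) + ⅓)² = (6/7 + ⅓)² = (25/21)² = 625/441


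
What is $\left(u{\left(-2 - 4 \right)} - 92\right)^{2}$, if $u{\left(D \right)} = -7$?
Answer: $9801$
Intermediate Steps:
$\left(u{\left(-2 - 4 \right)} - 92\right)^{2} = \left(-7 - 92\right)^{2} = \left(-99\right)^{2} = 9801$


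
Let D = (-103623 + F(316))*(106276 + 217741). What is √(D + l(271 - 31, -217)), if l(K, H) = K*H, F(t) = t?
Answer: I*√33473276299 ≈ 1.8296e+5*I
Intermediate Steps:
l(K, H) = H*K
D = -33473224219 (D = (-103623 + 316)*(106276 + 217741) = -103307*324017 = -33473224219)
√(D + l(271 - 31, -217)) = √(-33473224219 - 217*(271 - 31)) = √(-33473224219 - 217*240) = √(-33473224219 - 52080) = √(-33473276299) = I*√33473276299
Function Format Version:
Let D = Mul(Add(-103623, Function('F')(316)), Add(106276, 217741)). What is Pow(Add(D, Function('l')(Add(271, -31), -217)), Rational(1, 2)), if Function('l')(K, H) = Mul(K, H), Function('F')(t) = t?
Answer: Mul(I, Pow(33473276299, Rational(1, 2))) ≈ Mul(1.8296e+5, I)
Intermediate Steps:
Function('l')(K, H) = Mul(H, K)
D = -33473224219 (D = Mul(Add(-103623, 316), Add(106276, 217741)) = Mul(-103307, 324017) = -33473224219)
Pow(Add(D, Function('l')(Add(271, -31), -217)), Rational(1, 2)) = Pow(Add(-33473224219, Mul(-217, Add(271, -31))), Rational(1, 2)) = Pow(Add(-33473224219, Mul(-217, 240)), Rational(1, 2)) = Pow(Add(-33473224219, -52080), Rational(1, 2)) = Pow(-33473276299, Rational(1, 2)) = Mul(I, Pow(33473276299, Rational(1, 2)))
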